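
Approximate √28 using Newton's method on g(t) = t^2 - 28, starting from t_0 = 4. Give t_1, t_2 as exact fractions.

g'(t) = 2t.
g(4) = -12, g'(4) = 8, so t_1 = 4 - (-12)/8 = 11/2.
g(11/2) = 9/4, g'(11/2) = 11, so t_2 = (11/2) - (9/4)/11 = 233/44.

t_1 = 11/2, t_2 = 233/44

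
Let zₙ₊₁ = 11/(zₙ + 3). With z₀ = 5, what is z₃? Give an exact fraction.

z₁ = 11/(5 + 3) = 11/8.
z₂ = 11/(11/8 + 3) = 88/35.
z₃ = 11/(88/35 + 3) = 385/193.

385/193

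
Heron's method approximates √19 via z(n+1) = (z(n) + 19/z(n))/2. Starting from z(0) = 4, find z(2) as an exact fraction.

z(1) = (4 + 19/4)/2 = 35/8.
z(2) = (35/8 + 19/(35/8))/2 = 2441/560.

2441/560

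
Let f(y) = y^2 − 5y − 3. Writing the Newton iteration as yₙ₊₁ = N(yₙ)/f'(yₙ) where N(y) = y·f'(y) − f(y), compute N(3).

f'(y) = 2y − 5.
N(y) = y·f'(y) − f(y) = y·(2y − 5) − (y^2 − 5y − 3) = y^2 + 3.
N(3) = 12.

12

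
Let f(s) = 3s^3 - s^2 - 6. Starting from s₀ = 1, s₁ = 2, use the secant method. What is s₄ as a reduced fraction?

f(1) = -4, f(2) = 14. s₂ = 2 - 14·(2 - 1)/(14 - (-4)) = 11/9.
f(2) = 14, f(11/9) = -490/243. s₃ = (11/9) - (-490/243)·((11/9) - 2)/((-490/243) - 14) = 367/278.
f(11/9) = -490/243, f(367/278) = -18060665/21484952. s₄ = (367/278) - (-18060665/21484952)·((367/278) - (11/9))/((-18060665/21484952) - (-490/243)) = 34832507/25056673.

34832507/25056673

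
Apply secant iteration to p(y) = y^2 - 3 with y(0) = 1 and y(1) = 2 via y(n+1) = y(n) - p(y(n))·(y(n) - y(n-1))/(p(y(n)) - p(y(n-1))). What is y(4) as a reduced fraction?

p(1) = -2, p(2) = 1. y(2) = 2 - 1·(2 - 1)/(1 - (-2)) = 5/3.
p(2) = 1, p(5/3) = -2/9. y(3) = (5/3) - (-2/9)·((5/3) - 2)/((-2/9) - 1) = 19/11.
p(5/3) = -2/9, p(19/11) = -2/121. y(4) = (19/11) - (-2/121)·((19/11) - (5/3))/((-2/121) - (-2/9)) = 97/56.

97/56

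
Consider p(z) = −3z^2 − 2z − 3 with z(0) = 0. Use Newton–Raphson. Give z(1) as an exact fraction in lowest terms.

p'(z) = −6z − 2.
p(0) = −3, p'(0) = −2, so z(1) = 0 − (−3)/(−2) = −3/2.

−3/2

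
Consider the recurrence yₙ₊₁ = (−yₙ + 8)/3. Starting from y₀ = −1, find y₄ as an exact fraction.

y₁ = (−(−1) + 8)/3 = 3.
y₂ = (−3 + 8)/3 = 5/3.
y₃ = (−(5/3) + 8)/3 = 19/9.
y₄ = (−(19/9) + 8)/3 = 53/27.

53/27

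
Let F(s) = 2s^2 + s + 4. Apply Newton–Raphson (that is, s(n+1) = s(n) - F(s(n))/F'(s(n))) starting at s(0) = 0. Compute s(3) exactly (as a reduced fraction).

-668/1455

F'(s) = 4s + 1.
F(0) = 4, F'(0) = 1, so s(1) = 0 - 4/1 = -4.
F(-4) = 32, F'(-4) = -15, so s(2) = (-4) - 32/(-15) = -28/15.
F(-28/15) = 2048/225, F'(-28/15) = -97/15, so s(3) = (-28/15) - (2048/225)/(-97/15) = -668/1455.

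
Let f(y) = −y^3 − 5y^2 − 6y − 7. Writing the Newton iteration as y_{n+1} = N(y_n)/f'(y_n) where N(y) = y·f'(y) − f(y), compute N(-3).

16

f'(y) = −3y^2 − 10y − 6.
N(y) = y·f'(y) − f(y) = y·(−3y^2 − 10y − 6) − (−y^3 − 5y^2 − 6y − 7) = −2y^3 − 5y^2 + 7.
N(-3) = 16.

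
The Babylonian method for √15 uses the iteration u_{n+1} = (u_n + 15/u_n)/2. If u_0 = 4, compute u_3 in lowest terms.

u_1 = (4 + 15/4)/2 = 31/8.
u_2 = (31/8 + 15/(31/8))/2 = 1921/496.
u_3 = (1921/496 + 15/(1921/496))/2 = 7380481/1905632.

7380481/1905632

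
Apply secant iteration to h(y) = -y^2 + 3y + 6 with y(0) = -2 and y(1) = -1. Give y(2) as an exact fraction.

-4/3

h(-2) = -4, h(-1) = 2. y(2) = (-1) - 2·((-1) - (-2))/(2 - (-4)) = -4/3.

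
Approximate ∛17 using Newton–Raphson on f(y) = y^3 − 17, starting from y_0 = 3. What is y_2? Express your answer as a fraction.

f'(y) = 3y^2.
f(3) = 10, f'(3) = 27, so y_1 = 3 − 10/27 = 71/27.
f(71/27) = 23300/19683, f'(71/27) = 5041/243, so y_2 = (71/27) − (23300/19683)/(5041/243) = 1050433/408321.

1050433/408321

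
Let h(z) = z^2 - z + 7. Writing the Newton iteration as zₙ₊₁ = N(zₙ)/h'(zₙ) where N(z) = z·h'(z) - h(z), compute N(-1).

-6

h'(z) = 2z - 1.
N(z) = z·h'(z) - h(z) = z·(2z - 1) - (z^2 - z + 7) = z^2 - 7.
N(-1) = -6.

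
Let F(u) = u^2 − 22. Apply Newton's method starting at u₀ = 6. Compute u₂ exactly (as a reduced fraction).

1633/348

F'(u) = 2u.
F(6) = 14, F'(6) = 12, so u₁ = 6 − 14/12 = 29/6.
F(29/6) = 49/36, F'(29/6) = 29/3, so u₂ = (29/6) − (49/36)/(29/3) = 1633/348.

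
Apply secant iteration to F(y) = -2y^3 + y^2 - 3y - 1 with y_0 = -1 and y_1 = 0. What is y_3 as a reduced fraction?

F(-1) = 5, F(0) = -1. y_2 = 0 - (-1)·(0 - (-1))/((-1) - 5) = -1/6.
F(0) = -1, F(-1/6) = -25/54. y_3 = (-1/6) - (-25/54)·((-1/6) - 0)/((-25/54) - (-1)) = -9/29.

-9/29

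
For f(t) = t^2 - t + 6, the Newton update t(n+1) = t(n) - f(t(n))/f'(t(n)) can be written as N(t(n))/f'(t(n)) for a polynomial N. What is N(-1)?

f'(t) = 2t - 1.
N(t) = t·f'(t) - f(t) = t·(2t - 1) - (t^2 - t + 6) = t^2 - 6.
N(-1) = -5.

-5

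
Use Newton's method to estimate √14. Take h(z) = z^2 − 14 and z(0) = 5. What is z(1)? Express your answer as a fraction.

h'(z) = 2z.
h(5) = 11, h'(5) = 10, so z(1) = 5 − 11/10 = 39/10.

39/10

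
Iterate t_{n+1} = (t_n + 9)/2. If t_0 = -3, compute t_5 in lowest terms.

t_1 = ((-3) + 9)/2 = 3.
t_2 = (3 + 9)/2 = 6.
t_3 = (6 + 9)/2 = 15/2.
t_4 = ((15/2) + 9)/2 = 33/4.
t_5 = ((33/4) + 9)/2 = 69/8.

69/8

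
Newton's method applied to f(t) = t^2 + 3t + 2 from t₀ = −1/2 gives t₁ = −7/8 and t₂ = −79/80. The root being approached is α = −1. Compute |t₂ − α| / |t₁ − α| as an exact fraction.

1/10

t₁ − α = −7/8 − (−1) = −7/8 + 1 = 1/8, so |t₁ − α| = 1/8.
t₂ − α = −79/80 − (−1) = −79/80 + 1 = 1/80, so |t₂ − α| = 1/80.
Ratio = (1/80) / (1/8) = 1/10.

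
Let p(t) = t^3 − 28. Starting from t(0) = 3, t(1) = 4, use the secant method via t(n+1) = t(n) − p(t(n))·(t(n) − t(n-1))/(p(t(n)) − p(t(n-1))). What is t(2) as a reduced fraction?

p(3) = −1, p(4) = 36. t(2) = 4 − 36·(4 − 3)/(36 − (−1)) = 112/37.

112/37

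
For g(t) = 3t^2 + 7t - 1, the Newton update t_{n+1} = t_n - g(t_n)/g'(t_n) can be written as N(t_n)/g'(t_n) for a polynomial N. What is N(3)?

28

g'(t) = 6t + 7.
N(t) = t·g'(t) - g(t) = t·(6t + 7) - (3t^2 + 7t - 1) = 3t^2 + 1.
N(3) = 28.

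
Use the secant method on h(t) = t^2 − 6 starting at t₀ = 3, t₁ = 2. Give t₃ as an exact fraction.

h(3) = 3, h(2) = −2. t₂ = 2 − (−2)·(2 − 3)/((−2) − 3) = 12/5.
h(2) = −2, h(12/5) = −6/25. t₃ = (12/5) − (−6/25)·((12/5) − 2)/((−6/25) − (−2)) = 27/11.

27/11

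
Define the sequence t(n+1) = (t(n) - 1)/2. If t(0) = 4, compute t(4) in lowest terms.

-11/16

t(1) = (4 - 1)/2 = 3/2.
t(2) = ((3/2) - 1)/2 = 1/4.
t(3) = ((1/4) - 1)/2 = -3/8.
t(4) = ((-3/8) - 1)/2 = -11/16.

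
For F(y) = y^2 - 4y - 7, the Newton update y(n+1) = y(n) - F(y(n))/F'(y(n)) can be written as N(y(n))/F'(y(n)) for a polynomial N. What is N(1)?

8

F'(y) = 2y - 4.
N(y) = y·F'(y) - F(y) = y·(2y - 4) - (y^2 - 4y - 7) = y^2 + 7.
N(1) = 8.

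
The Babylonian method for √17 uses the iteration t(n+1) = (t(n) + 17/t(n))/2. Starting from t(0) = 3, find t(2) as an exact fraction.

t(1) = (3 + 17/3)/2 = 13/3.
t(2) = (13/3 + 17/(13/3))/2 = 161/39.

161/39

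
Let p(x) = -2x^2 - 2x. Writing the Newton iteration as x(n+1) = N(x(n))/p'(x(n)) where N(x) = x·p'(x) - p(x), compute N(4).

-32

p'(x) = -4x - 2.
N(x) = x·p'(x) - p(x) = x·(-4x - 2) - (-2x^2 - 2x) = -2x^2.
N(4) = -32.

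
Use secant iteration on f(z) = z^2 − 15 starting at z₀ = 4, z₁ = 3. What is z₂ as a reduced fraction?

f(4) = 1, f(3) = −6. z₂ = 3 − (−6)·(3 − 4)/((−6) − 1) = 27/7.

27/7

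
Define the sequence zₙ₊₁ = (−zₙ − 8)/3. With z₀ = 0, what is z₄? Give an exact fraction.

−160/81

z₁ = (−0 − 8)/3 = −8/3.
z₂ = (−(−8/3) − 8)/3 = −16/9.
z₃ = (−(−16/9) − 8)/3 = −56/27.
z₄ = (−(−56/27) − 8)/3 = −160/81.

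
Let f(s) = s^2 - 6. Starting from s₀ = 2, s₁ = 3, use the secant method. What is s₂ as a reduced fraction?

f(2) = -2, f(3) = 3. s₂ = 3 - 3·(3 - 2)/(3 - (-2)) = 12/5.

12/5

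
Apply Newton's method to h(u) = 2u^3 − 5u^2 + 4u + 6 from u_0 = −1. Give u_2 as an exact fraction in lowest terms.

h'(u) = 6u^2 − 10u + 4.
h(−1) = −5, h'(−1) = 20, so u_1 = (−1) − (−5)/20 = −3/4.
h(−3/4) = −21/32, h'(−3/4) = 119/8, so u_2 = (−3/4) − (−21/32)/(119/8) = −12/17.

−12/17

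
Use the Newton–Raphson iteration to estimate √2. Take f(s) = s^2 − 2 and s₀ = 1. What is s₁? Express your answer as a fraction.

f'(s) = 2s.
f(1) = −1, f'(1) = 2, so s₁ = 1 − (−1)/2 = 3/2.

3/2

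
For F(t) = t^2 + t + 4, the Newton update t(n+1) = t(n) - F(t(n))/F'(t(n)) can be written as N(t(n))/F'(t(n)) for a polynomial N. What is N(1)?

F'(t) = 2t + 1.
N(t) = t·F'(t) - F(t) = t·(2t + 1) - (t^2 + t + 4) = t^2 - 4.
N(1) = -3.

-3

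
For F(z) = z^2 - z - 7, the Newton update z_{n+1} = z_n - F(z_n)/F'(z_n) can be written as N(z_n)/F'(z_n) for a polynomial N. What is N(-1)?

8

F'(z) = 2z - 1.
N(z) = z·F'(z) - F(z) = z·(2z - 1) - (z^2 - z - 7) = z^2 + 7.
N(-1) = 8.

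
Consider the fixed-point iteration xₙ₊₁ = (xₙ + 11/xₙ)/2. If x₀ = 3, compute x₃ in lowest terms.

x₁ = (3 + 11/3)/2 = 10/3.
x₂ = (10/3 + 11/(10/3))/2 = 199/60.
x₃ = (199/60 + 11/(199/60))/2 = 79201/23880.

79201/23880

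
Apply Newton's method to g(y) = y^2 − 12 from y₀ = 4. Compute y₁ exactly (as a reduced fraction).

7/2

g'(y) = 2y.
g(4) = 4, g'(4) = 8, so y₁ = 4 − 4/8 = 7/2.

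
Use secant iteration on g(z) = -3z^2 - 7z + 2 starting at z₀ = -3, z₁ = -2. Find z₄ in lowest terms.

g(-3) = -4, g(-2) = 4. z₂ = (-2) - 4·((-2) - (-3))/(4 - (-4)) = -5/2.
g(-2) = 4, g(-5/2) = 3/4. z₃ = (-5/2) - (3/4)·((-5/2) - (-2))/((3/4) - 4) = -34/13.
g(-5/2) = 3/4, g(-34/13) = -36/169. z₄ = (-34/13) - (-36/169)·((-34/13) - (-5/2))/((-36/169) - (3/4)) = -562/217.

-562/217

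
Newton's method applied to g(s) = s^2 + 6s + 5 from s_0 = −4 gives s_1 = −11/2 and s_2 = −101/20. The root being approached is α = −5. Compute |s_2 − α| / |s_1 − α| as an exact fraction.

s_1 − α = −11/2 − (−5) = −11/2 + 5 = −1/2, so |s_1 − α| = 1/2.
s_2 − α = −101/20 − (−5) = −101/20 + 5 = −1/20, so |s_2 − α| = 1/20.
Ratio = (1/20) / (1/2) = 1/10.

1/10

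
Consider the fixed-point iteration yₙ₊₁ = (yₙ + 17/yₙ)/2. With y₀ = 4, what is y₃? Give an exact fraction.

9478657/2298912

y₁ = (4 + 17/4)/2 = 33/8.
y₂ = (33/8 + 17/(33/8))/2 = 2177/528.
y₃ = (2177/528 + 17/(2177/528))/2 = 9478657/2298912.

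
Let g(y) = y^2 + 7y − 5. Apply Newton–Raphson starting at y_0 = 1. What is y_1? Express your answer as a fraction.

g'(y) = 2y + 7.
g(1) = 3, g'(1) = 9, so y_1 = 1 − 3/9 = 2/3.

2/3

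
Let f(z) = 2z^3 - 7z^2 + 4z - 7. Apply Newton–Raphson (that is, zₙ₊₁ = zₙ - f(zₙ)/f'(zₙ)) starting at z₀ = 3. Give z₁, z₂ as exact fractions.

z₁ = 13/4, z₂ = 563/175

f'(z) = 6z^2 - 14z + 4.
f(3) = -4, f'(3) = 16, so z₁ = 3 - (-4)/16 = 13/4.
f(13/4) = 23/32, f'(13/4) = 175/8, so z₂ = (13/4) - (23/32)/(175/8) = 563/175.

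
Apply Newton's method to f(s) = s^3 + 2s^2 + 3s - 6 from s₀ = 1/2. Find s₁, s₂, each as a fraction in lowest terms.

s₁ = 27/23, s₂ = 24317/23989

f'(s) = 3s^2 + 4s + 3.
f(1/2) = -31/8, f'(1/2) = 23/4, so s₁ = (1/2) - (-31/8)/(23/4) = 27/23.
f(27/23) = 23064/12167, f'(27/23) = 6258/529, so s₂ = (27/23) - (23064/12167)/(6258/529) = 24317/23989.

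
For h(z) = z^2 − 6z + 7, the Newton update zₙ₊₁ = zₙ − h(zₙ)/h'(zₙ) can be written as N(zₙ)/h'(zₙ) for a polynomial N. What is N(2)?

−3

h'(z) = 2z − 6.
N(z) = z·h'(z) − h(z) = z·(2z − 6) − (z^2 − 6z + 7) = z^2 − 7.
N(2) = −3.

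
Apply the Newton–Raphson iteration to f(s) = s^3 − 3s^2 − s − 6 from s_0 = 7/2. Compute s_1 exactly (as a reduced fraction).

f'(s) = 3s^2 − 6s − 1.
f(7/2) = −27/8, f'(7/2) = 59/4, so s_1 = (7/2) − (−27/8)/(59/4) = 220/59.

220/59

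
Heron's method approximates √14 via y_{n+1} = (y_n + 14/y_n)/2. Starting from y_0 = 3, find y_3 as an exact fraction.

y_1 = (3 + 14/3)/2 = 23/6.
y_2 = (23/6 + 14/(23/6))/2 = 1033/276.
y_3 = (1033/276 + 14/(1033/276))/2 = 2133553/570216.

2133553/570216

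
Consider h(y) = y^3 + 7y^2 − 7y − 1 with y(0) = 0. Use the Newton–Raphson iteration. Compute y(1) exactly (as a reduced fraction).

h'(y) = 3y^2 + 14y − 7.
h(0) = −1, h'(0) = −7, so y(1) = 0 − (−1)/(−7) = −1/7.

−1/7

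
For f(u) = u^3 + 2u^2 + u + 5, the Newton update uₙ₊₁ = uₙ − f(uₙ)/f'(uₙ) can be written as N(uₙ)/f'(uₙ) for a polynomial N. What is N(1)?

−1

f'(u) = 3u^2 + 4u + 1.
N(u) = u·f'(u) − f(u) = u·(3u^2 + 4u + 1) − (u^3 + 2u^2 + u + 5) = 2u^3 + 2u^2 − 5.
N(1) = −1.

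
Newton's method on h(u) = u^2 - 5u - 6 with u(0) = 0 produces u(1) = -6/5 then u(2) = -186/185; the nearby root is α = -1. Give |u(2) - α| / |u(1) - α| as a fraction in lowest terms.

1/37

u(1) - α = -6/5 - (-1) = -6/5 + 1 = -1/5, so |u(1) - α| = 1/5.
u(2) - α = -186/185 - (-1) = -186/185 + 1 = -1/185, so |u(2) - α| = 1/185.
Ratio = (1/185) / (1/5) = 1/37.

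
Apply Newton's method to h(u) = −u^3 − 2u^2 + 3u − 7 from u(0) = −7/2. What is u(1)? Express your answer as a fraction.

h'(u) = −3u^2 − 4u + 3.
h(−7/2) = 7/8, h'(−7/2) = −79/4, so u(1) = (−7/2) − (7/8)/(−79/4) = −273/79.

−273/79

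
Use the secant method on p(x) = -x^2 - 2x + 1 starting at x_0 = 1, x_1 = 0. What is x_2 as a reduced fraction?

p(1) = -2, p(0) = 1. x_2 = 0 - 1·(0 - 1)/(1 - (-2)) = 1/3.

1/3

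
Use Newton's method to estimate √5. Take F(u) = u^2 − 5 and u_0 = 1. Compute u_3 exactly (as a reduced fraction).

47/21

F'(u) = 2u.
F(1) = −4, F'(1) = 2, so u_1 = 1 − (−4)/2 = 3.
F(3) = 4, F'(3) = 6, so u_2 = 3 − 4/6 = 7/3.
F(7/3) = 4/9, F'(7/3) = 14/3, so u_3 = (7/3) − (4/9)/(14/3) = 47/21.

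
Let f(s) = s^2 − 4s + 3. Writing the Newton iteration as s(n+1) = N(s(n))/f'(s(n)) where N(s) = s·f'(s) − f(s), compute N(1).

−2

f'(s) = 2s − 4.
N(s) = s·f'(s) − f(s) = s·(2s − 4) − (s^2 − 4s + 3) = s^2 − 3.
N(1) = −2.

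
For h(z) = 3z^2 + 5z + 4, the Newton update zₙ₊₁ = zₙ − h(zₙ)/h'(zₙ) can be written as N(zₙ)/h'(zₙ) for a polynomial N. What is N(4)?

h'(z) = 6z + 5.
N(z) = z·h'(z) − h(z) = z·(6z + 5) − (3z^2 + 5z + 4) = 3z^2 − 4.
N(4) = 44.

44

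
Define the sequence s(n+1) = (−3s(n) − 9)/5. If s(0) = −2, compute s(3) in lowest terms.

s(1) = (−3·(−2) − 9)/5 = −3/5.
s(2) = (−3·(−3/5) − 9)/5 = −36/25.
s(3) = (−3·(−36/25) − 9)/5 = −117/125.

−117/125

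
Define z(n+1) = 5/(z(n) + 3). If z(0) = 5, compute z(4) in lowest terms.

635/526

z(1) = 5/(5 + 3) = 5/8.
z(2) = 5/(5/8 + 3) = 40/29.
z(3) = 5/(40/29 + 3) = 145/127.
z(4) = 5/(145/127 + 3) = 635/526.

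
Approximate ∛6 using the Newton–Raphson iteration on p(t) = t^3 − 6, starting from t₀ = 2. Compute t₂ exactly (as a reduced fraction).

p'(t) = 3t^2.
p(2) = 2, p'(2) = 12, so t₁ = 2 − 2/12 = 11/6.
p(11/6) = 35/216, p'(11/6) = 121/12, so t₂ = (11/6) − (35/216)/(121/12) = 1979/1089.

1979/1089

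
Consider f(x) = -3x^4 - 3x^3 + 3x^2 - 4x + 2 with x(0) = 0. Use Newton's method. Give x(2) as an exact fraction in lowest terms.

f'(x) = -12x^3 - 9x^2 + 6x - 4.
f(0) = 2, f'(0) = -4, so x(1) = 0 - 2/(-4) = 1/2.
f(1/2) = 3/16, f'(1/2) = -19/4, so x(2) = (1/2) - (3/16)/(-19/4) = 41/76.

41/76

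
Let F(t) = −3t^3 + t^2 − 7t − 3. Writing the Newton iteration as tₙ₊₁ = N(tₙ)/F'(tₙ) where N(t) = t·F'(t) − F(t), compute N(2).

−41

F'(t) = −9t^2 + 2t − 7.
N(t) = t·F'(t) − F(t) = t·(−9t^2 + 2t − 7) − (−3t^3 + t^2 − 7t − 3) = −6t^3 + t^2 + 3.
N(2) = −41.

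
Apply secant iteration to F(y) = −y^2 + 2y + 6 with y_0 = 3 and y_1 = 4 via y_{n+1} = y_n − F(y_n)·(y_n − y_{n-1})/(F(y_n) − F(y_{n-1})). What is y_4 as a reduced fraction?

1338/367

F(3) = 3, F(4) = −2. y_2 = 4 − (−2)·(4 − 3)/((−2) − 3) = 18/5.
F(4) = −2, F(18/5) = 6/25. y_3 = (18/5) − (6/25)·((18/5) − 4)/((6/25) − (−2)) = 51/14.
F(18/5) = 6/25, F(51/14) = 3/196. y_4 = (51/14) − (3/196)·((51/14) − (18/5))/((3/196) − (6/25)) = 1338/367.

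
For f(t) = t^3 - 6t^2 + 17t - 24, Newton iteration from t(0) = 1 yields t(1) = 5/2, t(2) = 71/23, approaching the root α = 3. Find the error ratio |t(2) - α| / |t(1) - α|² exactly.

8/23

t(1) - α = 5/2 - 3 = -1/2, so |t(1) - α| = 1/2.
t(2) - α = 71/23 - 3 = 2/23, so |t(2) - α| = 2/23.
|t(1) - α|² = 1/4.
Ratio = (2/23) / (1/4) = 8/23.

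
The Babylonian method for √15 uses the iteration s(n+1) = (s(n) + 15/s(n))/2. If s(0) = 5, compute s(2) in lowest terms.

s(1) = (5 + 15/5)/2 = 4.
s(2) = (4 + 15/4)/2 = 31/8.

31/8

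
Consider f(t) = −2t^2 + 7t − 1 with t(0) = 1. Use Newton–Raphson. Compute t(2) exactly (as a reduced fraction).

f'(t) = −4t + 7.
f(1) = 4, f'(1) = 3, so t(1) = 1 − 4/3 = −1/3.
f(−1/3) = −32/9, f'(−1/3) = 25/3, so t(2) = (−1/3) − (−32/9)/(25/3) = 7/75.

7/75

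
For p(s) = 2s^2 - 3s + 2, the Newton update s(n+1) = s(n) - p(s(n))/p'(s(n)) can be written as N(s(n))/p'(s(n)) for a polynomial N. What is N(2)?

p'(s) = 4s - 3.
N(s) = s·p'(s) - p(s) = s·(4s - 3) - (2s^2 - 3s + 2) = 2s^2 - 2.
N(2) = 6.

6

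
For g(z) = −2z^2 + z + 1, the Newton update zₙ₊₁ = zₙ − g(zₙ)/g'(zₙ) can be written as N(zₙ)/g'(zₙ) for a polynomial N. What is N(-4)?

g'(z) = −4z + 1.
N(z) = z·g'(z) − g(z) = z·(−4z + 1) − (−2z^2 + z + 1) = −2z^2 − 1.
N(-4) = −33.

−33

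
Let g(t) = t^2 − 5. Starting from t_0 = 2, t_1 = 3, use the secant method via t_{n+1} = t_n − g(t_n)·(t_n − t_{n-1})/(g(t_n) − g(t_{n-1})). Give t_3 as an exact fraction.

g(2) = −1, g(3) = 4. t_2 = 3 − 4·(3 − 2)/(4 − (−1)) = 11/5.
g(3) = 4, g(11/5) = −4/25. t_3 = (11/5) − (−4/25)·((11/5) − 3)/((−4/25) − 4) = 29/13.

29/13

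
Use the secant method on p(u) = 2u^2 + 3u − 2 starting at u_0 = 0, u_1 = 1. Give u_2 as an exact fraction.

p(0) = −2, p(1) = 3. u_2 = 1 − 3·(1 − 0)/(3 − (−2)) = 2/5.

2/5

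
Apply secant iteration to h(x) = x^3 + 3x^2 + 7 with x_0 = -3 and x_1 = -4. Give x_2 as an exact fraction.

h(-3) = 7, h(-4) = -9. x_2 = (-4) - (-9)·((-4) - (-3))/((-9) - 7) = -55/16.

-55/16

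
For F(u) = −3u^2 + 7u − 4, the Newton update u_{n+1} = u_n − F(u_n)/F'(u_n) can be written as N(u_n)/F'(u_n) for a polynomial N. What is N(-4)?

−44

F'(u) = −6u + 7.
N(u) = u·F'(u) − F(u) = u·(−6u + 7) − (−3u^2 + 7u − 4) = −3u^2 + 4.
N(-4) = −44.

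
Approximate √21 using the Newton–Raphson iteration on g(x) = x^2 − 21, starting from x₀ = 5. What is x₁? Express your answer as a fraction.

23/5

g'(x) = 2x.
g(5) = 4, g'(5) = 10, so x₁ = 5 − 4/10 = 23/5.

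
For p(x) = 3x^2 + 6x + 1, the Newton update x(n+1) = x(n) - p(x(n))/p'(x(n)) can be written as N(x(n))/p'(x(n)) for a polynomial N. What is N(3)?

26

p'(x) = 6x + 6.
N(x) = x·p'(x) - p(x) = x·(6x + 6) - (3x^2 + 6x + 1) = 3x^2 - 1.
N(3) = 26.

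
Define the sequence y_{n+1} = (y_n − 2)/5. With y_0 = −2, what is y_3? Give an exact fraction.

−64/125

y_1 = ((−2) − 2)/5 = −4/5.
y_2 = ((−4/5) − 2)/5 = −14/25.
y_3 = ((−14/25) − 2)/5 = −64/125.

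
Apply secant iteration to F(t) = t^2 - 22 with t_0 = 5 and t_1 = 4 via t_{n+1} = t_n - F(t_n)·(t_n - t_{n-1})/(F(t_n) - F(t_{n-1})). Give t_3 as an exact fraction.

61/13

F(5) = 3, F(4) = -6. t_2 = 4 - (-6)·(4 - 5)/((-6) - 3) = 14/3.
F(4) = -6, F(14/3) = -2/9. t_3 = (14/3) - (-2/9)·((14/3) - 4)/((-2/9) - (-6)) = 61/13.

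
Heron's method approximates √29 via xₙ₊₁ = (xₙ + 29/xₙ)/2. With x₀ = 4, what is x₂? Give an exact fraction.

x₁ = (4 + 29/4)/2 = 45/8.
x₂ = (45/8 + 29/(45/8))/2 = 3881/720.

3881/720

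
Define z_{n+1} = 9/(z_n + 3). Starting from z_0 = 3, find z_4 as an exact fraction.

z_1 = 9/(3 + 3) = 3/2.
z_2 = 9/(3/2 + 3) = 2.
z_3 = 9/(2 + 3) = 9/5.
z_4 = 9/(9/5 + 3) = 15/8.

15/8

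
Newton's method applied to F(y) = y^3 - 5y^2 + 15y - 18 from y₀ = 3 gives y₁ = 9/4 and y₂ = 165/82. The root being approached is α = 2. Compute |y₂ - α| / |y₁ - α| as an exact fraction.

y₁ - α = 9/4 - 2 = 1/4, so |y₁ - α| = 1/4.
y₂ - α = 165/82 - 2 = 1/82, so |y₂ - α| = 1/82.
Ratio = (1/82) / (1/4) = 2/41.

2/41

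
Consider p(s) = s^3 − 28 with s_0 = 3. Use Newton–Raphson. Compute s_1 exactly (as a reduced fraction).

p'(s) = 3s^2.
p(3) = −1, p'(3) = 27, so s_1 = 3 − (−1)/27 = 82/27.

82/27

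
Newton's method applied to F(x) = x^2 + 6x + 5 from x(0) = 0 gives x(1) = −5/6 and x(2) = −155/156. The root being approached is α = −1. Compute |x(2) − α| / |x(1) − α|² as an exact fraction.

x(1) − α = −5/6 − (−1) = −5/6 + 1 = 1/6, so |x(1) − α| = 1/6.
x(2) − α = −155/156 − (−1) = −155/156 + 1 = 1/156, so |x(2) − α| = 1/156.
|x(1) − α|² = 1/36.
Ratio = (1/156) / (1/36) = 3/13.

3/13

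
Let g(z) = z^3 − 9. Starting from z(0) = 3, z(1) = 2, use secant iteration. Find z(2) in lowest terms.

39/19

g(3) = 18, g(2) = −1. z(2) = 2 − (−1)·(2 − 3)/((−1) − 18) = 39/19.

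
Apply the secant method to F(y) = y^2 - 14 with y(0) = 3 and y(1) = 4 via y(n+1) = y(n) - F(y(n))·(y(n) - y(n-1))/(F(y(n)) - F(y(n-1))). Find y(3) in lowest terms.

F(3) = -5, F(4) = 2. y(2) = 4 - 2·(4 - 3)/(2 - (-5)) = 26/7.
F(4) = 2, F(26/7) = -10/49. y(3) = (26/7) - (-10/49)·((26/7) - 4)/((-10/49) - 2) = 101/27.

101/27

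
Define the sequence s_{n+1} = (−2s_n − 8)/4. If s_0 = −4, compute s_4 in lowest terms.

s_1 = (−2·(−4) − 8)/4 = 0.
s_2 = (−2·0 − 8)/4 = −2.
s_3 = (−2·(−2) − 8)/4 = −1.
s_4 = (−2·(−1) − 8)/4 = −3/2.

−3/2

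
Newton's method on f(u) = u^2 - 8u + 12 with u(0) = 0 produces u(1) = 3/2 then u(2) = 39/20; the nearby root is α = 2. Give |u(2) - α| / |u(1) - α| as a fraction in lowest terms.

1/10

u(1) - α = 3/2 - 2 = -1/2, so |u(1) - α| = 1/2.
u(2) - α = 39/20 - 2 = -1/20, so |u(2) - α| = 1/20.
Ratio = (1/20) / (1/2) = 1/10.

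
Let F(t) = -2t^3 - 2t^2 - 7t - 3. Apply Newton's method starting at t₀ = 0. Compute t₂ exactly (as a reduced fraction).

F'(t) = -6t^2 - 4t - 7.
F(0) = -3, F'(0) = -7, so t₁ = 0 - (-3)/(-7) = -3/7.
F(-3/7) = -72/343, F'(-3/7) = -313/49, so t₂ = (-3/7) - (-72/343)/(-313/49) = -1011/2191.

-1011/2191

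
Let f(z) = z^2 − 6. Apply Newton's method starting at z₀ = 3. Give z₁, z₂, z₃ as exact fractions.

f'(z) = 2z.
f(3) = 3, f'(3) = 6, so z₁ = 3 − 3/6 = 5/2.
f(5/2) = 1/4, f'(5/2) = 5, so z₂ = (5/2) − (1/4)/5 = 49/20.
f(49/20) = 1/400, f'(49/20) = 49/10, so z₃ = (49/20) − (1/400)/(49/10) = 4801/1960.

z₁ = 5/2, z₂ = 49/20, z₃ = 4801/1960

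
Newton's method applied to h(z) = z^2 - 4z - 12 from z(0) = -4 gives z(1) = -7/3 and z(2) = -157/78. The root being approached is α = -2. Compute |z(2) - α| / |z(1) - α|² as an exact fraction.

3/26

z(1) - α = -7/3 - (-2) = -7/3 + 2 = -1/3, so |z(1) - α| = 1/3.
z(2) - α = -157/78 - (-2) = -157/78 + 2 = -1/78, so |z(2) - α| = 1/78.
|z(1) - α|² = 1/9.
Ratio = (1/78) / (1/9) = 3/26.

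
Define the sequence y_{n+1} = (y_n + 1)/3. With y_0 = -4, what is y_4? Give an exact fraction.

4/9

y_1 = ((-4) + 1)/3 = -1.
y_2 = ((-1) + 1)/3 = 0.
y_3 = (0 + 1)/3 = 1/3.
y_4 = ((1/3) + 1)/3 = 4/9.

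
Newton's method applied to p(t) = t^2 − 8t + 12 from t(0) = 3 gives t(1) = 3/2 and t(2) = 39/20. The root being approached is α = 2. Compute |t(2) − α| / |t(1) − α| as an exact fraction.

1/10

t(1) − α = 3/2 − 2 = −1/2, so |t(1) − α| = 1/2.
t(2) − α = 39/20 − 2 = −1/20, so |t(2) − α| = 1/20.
Ratio = (1/20) / (1/2) = 1/10.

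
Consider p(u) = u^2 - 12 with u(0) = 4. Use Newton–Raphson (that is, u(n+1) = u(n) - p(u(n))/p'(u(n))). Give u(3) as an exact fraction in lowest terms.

p'(u) = 2u.
p(4) = 4, p'(4) = 8, so u(1) = 4 - 4/8 = 7/2.
p(7/2) = 1/4, p'(7/2) = 7, so u(2) = (7/2) - (1/4)/7 = 97/28.
p(97/28) = 1/784, p'(97/28) = 97/14, so u(3) = (97/28) - (1/784)/(97/14) = 18817/5432.

18817/5432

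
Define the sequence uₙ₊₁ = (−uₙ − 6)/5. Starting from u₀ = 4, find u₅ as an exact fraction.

−626/625

u₁ = (−4 − 6)/5 = −2.
u₂ = (−(−2) − 6)/5 = −4/5.
u₃ = (−(−4/5) − 6)/5 = −26/25.
u₄ = (−(−26/25) − 6)/5 = −124/125.
u₅ = (−(−124/125) − 6)/5 = −626/625.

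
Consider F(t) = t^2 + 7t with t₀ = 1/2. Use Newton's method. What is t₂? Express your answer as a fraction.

F'(t) = 2t + 7.
F(1/2) = 15/4, F'(1/2) = 8, so t₁ = (1/2) - (15/4)/8 = 1/32.
F(1/32) = 225/1024, F'(1/32) = 113/16, so t₂ = (1/32) - (225/1024)/(113/16) = 1/7232.

1/7232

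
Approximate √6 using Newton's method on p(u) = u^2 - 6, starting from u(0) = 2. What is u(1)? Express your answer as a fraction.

p'(u) = 2u.
p(2) = -2, p'(2) = 4, so u(1) = 2 - (-2)/4 = 5/2.

5/2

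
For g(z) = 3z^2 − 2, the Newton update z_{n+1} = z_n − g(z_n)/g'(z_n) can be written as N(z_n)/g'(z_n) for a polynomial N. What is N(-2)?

g'(z) = 6z.
N(z) = z·g'(z) − g(z) = z·(6z) − (3z^2 − 2) = 3z^2 + 2.
N(-2) = 14.

14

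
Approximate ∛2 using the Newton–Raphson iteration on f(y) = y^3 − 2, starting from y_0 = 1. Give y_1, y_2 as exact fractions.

f'(y) = 3y^2.
f(1) = −1, f'(1) = 3, so y_1 = 1 − (−1)/3 = 4/3.
f(4/3) = 10/27, f'(4/3) = 16/3, so y_2 = (4/3) − (10/27)/(16/3) = 91/72.

y_1 = 4/3, y_2 = 91/72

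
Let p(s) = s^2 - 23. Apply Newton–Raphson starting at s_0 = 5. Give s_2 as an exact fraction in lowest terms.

1151/240

p'(s) = 2s.
p(5) = 2, p'(5) = 10, so s_1 = 5 - 2/10 = 24/5.
p(24/5) = 1/25, p'(24/5) = 48/5, so s_2 = (24/5) - (1/25)/(48/5) = 1151/240.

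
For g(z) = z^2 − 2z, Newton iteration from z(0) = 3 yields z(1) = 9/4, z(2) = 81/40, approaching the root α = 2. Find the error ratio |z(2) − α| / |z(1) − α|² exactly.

2/5

z(1) − α = 9/4 − 2 = 1/4, so |z(1) − α| = 1/4.
z(2) − α = 81/40 − 2 = 1/40, so |z(2) − α| = 1/40.
|z(1) − α|² = 1/16.
Ratio = (1/40) / (1/16) = 2/5.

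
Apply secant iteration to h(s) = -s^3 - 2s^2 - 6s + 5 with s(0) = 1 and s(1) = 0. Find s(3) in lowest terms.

405/601

h(1) = -4, h(0) = 5. s(2) = 0 - 5·(0 - 1)/(5 - (-4)) = 5/9.
h(0) = 5, h(5/9) = 640/729. s(3) = (5/9) - (640/729)·((5/9) - 0)/((640/729) - 5) = 405/601.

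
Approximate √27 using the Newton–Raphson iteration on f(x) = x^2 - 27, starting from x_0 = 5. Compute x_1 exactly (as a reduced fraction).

f'(x) = 2x.
f(5) = -2, f'(5) = 10, so x_1 = 5 - (-2)/10 = 26/5.

26/5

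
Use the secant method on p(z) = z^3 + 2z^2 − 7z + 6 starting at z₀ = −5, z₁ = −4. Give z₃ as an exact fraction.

p(−5) = −34, p(−4) = 2. z₂ = (−4) − 2·((−4) − (−5))/(2 − (−34)) = −73/18.
p(−4) = 2, p(−73/18) = 3383/5832. z₃ = (−73/18) − (3383/5832)·((−73/18) − (−4))/((3383/5832) − 2) = −33772/8281.

−33772/8281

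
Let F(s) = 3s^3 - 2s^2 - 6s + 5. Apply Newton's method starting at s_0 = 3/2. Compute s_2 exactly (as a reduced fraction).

58441/48741

F'(s) = 9s^2 - 4s - 6.
F(3/2) = 13/8, F'(3/2) = 33/4, so s_1 = (3/2) - (13/8)/(33/4) = 43/33.
F(43/33) = 1690/3993, F'(43/33) = 1477/363, so s_2 = (43/33) - (1690/3993)/(1477/363) = 58441/48741.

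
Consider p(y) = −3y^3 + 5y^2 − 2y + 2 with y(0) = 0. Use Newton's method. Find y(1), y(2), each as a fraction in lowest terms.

y(1) = 1, y(2) = 3

p'(y) = −9y^2 + 10y − 2.
p(0) = 2, p'(0) = −2, so y(1) = 0 − 2/(−2) = 1.
p(1) = 2, p'(1) = −1, so y(2) = 1 − 2/(−1) = 3.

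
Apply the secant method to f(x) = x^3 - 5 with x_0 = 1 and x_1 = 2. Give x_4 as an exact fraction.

f(1) = -4, f(2) = 3. x_2 = 2 - 3·(2 - 1)/(3 - (-4)) = 11/7.
f(2) = 3, f(11/7) = -384/343. x_3 = (11/7) - (-384/343)·((11/7) - 2)/((-384/343) - 3) = 265/157.
f(11/7) = -384/343, f(265/157) = -739840/3869893. x_4 = (265/157) - (-739840/3869893)·((265/157) - (11/7))/((-739840/3869893) - (-384/343)) = 16480535/9627139.

16480535/9627139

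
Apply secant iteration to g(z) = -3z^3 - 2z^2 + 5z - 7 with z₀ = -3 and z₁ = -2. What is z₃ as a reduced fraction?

g(-3) = 41, g(-2) = -1. z₂ = (-2) - (-1)·((-2) - (-3))/((-1) - 41) = -85/42.
g(-2) = -1, g(-85/42) = -3649/8232. z₃ = (-85/42) - (-3649/8232)·((-85/42) - (-2))/((-3649/8232) - (-1)) = -9362/4583.

-9362/4583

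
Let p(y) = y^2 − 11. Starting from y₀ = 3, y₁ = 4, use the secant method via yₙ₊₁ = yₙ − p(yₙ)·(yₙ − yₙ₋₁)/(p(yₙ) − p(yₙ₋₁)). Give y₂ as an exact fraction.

p(3) = −2, p(4) = 5. y₂ = 4 − 5·(4 − 3)/(5 − (−2)) = 23/7.

23/7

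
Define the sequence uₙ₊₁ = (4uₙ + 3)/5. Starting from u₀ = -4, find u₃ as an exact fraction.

u₁ = (4·(-4) + 3)/5 = -13/5.
u₂ = (4·(-13/5) + 3)/5 = -37/25.
u₃ = (4·(-37/25) + 3)/5 = -73/125.

-73/125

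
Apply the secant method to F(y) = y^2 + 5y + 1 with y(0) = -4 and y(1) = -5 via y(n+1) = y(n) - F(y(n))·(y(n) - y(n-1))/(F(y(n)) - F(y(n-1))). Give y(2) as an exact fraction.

F(-4) = -3, F(-5) = 1. y(2) = (-5) - 1·((-5) - (-4))/(1 - (-3)) = -19/4.

-19/4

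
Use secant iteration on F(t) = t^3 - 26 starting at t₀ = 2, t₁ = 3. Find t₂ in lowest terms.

56/19

F(2) = -18, F(3) = 1. t₂ = 3 - 1·(3 - 2)/(1 - (-18)) = 56/19.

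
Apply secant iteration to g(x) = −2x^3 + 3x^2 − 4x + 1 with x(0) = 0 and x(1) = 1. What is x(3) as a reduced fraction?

g(0) = 1, g(1) = −2. x(2) = 1 − (−2)·(1 − 0)/((−2) − 1) = 1/3.
g(1) = −2, g(1/3) = −2/27. x(3) = (1/3) − (−2/27)·((1/3) − 1)/((−2/27) − (−2)) = 4/13.

4/13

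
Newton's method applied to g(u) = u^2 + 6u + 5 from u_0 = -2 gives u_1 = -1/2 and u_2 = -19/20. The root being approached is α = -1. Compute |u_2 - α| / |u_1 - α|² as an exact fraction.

u_1 - α = -1/2 - (-1) = -1/2 + 1 = 1/2, so |u_1 - α| = 1/2.
u_2 - α = -19/20 - (-1) = -19/20 + 1 = 1/20, so |u_2 - α| = 1/20.
|u_1 - α|² = 1/4.
Ratio = (1/20) / (1/4) = 1/5.

1/5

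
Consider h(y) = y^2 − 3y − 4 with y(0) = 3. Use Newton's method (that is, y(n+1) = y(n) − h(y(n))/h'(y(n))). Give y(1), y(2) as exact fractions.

h'(y) = 2y − 3.
h(3) = −4, h'(3) = 3, so y(1) = 3 − (−4)/3 = 13/3.
h(13/3) = 16/9, h'(13/3) = 17/3, so y(2) = (13/3) − (16/9)/(17/3) = 205/51.

y(1) = 13/3, y(2) = 205/51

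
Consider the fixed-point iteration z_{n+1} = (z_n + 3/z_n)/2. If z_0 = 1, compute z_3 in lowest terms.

z_1 = (1 + 3/1)/2 = 2.
z_2 = (2 + 3/2)/2 = 7/4.
z_3 = (7/4 + 3/(7/4))/2 = 97/56.

97/56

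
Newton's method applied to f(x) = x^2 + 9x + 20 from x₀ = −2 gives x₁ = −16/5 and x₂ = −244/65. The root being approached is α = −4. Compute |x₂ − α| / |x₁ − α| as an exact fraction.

x₁ − α = −16/5 − (−4) = −16/5 + 4 = 4/5, so |x₁ − α| = 4/5.
x₂ − α = −244/65 − (−4) = −244/65 + 4 = 16/65, so |x₂ − α| = 16/65.
Ratio = (16/65) / (4/5) = 4/13.

4/13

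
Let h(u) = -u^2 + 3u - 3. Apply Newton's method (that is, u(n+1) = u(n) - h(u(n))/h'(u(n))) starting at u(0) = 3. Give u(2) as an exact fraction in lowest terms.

1

h'(u) = -2u + 3.
h(3) = -3, h'(3) = -3, so u(1) = 3 - (-3)/(-3) = 2.
h(2) = -1, h'(2) = -1, so u(2) = 2 - (-1)/(-1) = 1.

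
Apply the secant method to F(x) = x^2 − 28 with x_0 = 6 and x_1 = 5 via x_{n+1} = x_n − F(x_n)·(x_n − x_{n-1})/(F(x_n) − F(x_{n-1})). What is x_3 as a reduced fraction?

F(6) = 8, F(5) = −3. x_2 = 5 − (−3)·(5 − 6)/((−3) − 8) = 58/11.
F(5) = −3, F(58/11) = −24/121. x_3 = (58/11) − (−24/121)·((58/11) − 5)/((−24/121) − (−3)) = 598/113.

598/113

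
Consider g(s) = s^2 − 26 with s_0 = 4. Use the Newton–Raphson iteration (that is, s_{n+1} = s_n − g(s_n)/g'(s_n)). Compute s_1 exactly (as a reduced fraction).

21/4

g'(s) = 2s.
g(4) = −10, g'(4) = 8, so s_1 = 4 − (−10)/8 = 21/4.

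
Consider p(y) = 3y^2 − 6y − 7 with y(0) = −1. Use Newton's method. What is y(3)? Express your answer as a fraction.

p'(y) = 6y − 6.
p(−1) = 2, p'(−1) = −12, so y(1) = (−1) − 2/(−12) = −5/6.
p(−5/6) = 1/12, p'(−5/6) = −11, so y(2) = (−5/6) − (1/12)/(−11) = −109/132.
p(−109/132) = 1/5808, p'(−109/132) = −241/22, so y(3) = (−109/132) − (1/5808)/(−241/22) = −52537/63624.

−52537/63624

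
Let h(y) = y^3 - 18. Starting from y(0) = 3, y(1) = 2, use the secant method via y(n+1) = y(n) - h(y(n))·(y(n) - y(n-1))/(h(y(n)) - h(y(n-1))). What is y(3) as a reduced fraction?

h(3) = 9, h(2) = -10. y(2) = 2 - (-10)·(2 - 3)/((-10) - 9) = 48/19.
h(2) = -10, h(48/19) = -12870/6859. y(3) = (48/19) - (-12870/6859)·((48/19) - 2)/((-12870/6859) - (-10)) = 7377/2786.

7377/2786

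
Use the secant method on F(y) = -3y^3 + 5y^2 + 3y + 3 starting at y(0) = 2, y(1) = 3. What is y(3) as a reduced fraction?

F(2) = 5, F(3) = -24. y(2) = 3 - (-24)·(3 - 2)/((-24) - 5) = 63/29.
F(3) = -24, F(63/29) = 57480/24389. y(3) = (63/29) - (57480/24389)·((63/29) - 3)/((57480/24389) - (-24)) = 2507/1116.

2507/1116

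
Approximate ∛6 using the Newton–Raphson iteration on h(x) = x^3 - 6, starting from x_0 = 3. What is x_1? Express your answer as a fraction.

20/9

h'(x) = 3x^2.
h(3) = 21, h'(3) = 27, so x_1 = 3 - 21/27 = 20/9.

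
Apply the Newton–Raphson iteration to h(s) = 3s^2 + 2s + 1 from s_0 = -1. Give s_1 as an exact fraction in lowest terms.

h'(s) = 6s + 2.
h(-1) = 2, h'(-1) = -4, so s_1 = (-1) - 2/(-4) = -1/2.

-1/2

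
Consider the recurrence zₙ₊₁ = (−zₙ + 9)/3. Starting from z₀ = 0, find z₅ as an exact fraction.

z₁ = (−0 + 9)/3 = 3.
z₂ = (−3 + 9)/3 = 2.
z₃ = (−2 + 9)/3 = 7/3.
z₄ = (−(7/3) + 9)/3 = 20/9.
z₅ = (−(20/9) + 9)/3 = 61/27.

61/27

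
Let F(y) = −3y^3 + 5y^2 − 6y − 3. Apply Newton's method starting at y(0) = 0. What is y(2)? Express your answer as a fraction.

F'(y) = −9y^2 + 10y − 6.
F(0) = −3, F'(0) = −6, so y(1) = 0 − (−3)/(−6) = −1/2.
F(−1/2) = 13/8, F'(−1/2) = −53/4, so y(2) = (−1/2) − (13/8)/(−53/4) = −20/53.

−20/53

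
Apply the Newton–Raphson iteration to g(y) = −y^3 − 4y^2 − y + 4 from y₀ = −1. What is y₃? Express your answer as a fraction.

−15451/10506

g'(y) = −3y^2 − 8y − 1.
g(−1) = 2, g'(−1) = 4, so y₁ = (−1) − 2/4 = −3/2.
g(−3/2) = −1/8, g'(−3/2) = 17/4, so y₂ = (−3/2) − (−1/8)/(17/4) = −25/17.
g(−25/17) = 2/4913, g'(−25/17) = 1236/289, so y₃ = (−25/17) − (2/4913)/(1236/289) = −15451/10506.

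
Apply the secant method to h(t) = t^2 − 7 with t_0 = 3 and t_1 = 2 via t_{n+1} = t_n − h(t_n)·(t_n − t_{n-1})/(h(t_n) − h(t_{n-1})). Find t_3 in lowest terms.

h(3) = 2, h(2) = −3. t_2 = 2 − (−3)·(2 − 3)/((−3) − 2) = 13/5.
h(2) = −3, h(13/5) = −6/25. t_3 = (13/5) − (−6/25)·((13/5) − 2)/((−6/25) − (−3)) = 61/23.

61/23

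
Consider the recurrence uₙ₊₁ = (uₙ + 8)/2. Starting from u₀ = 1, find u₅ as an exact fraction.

249/32

u₁ = (1 + 8)/2 = 9/2.
u₂ = ((9/2) + 8)/2 = 25/4.
u₃ = ((25/4) + 8)/2 = 57/8.
u₄ = ((57/8) + 8)/2 = 121/16.
u₅ = ((121/16) + 8)/2 = 249/32.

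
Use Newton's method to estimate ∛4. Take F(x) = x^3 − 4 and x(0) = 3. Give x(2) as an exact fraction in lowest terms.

117239/68121

F'(x) = 3x^2.
F(3) = 23, F'(3) = 27, so x(1) = 3 − 23/27 = 58/27.
F(58/27) = 116380/19683, F'(58/27) = 3364/243, so x(2) = (58/27) − (116380/19683)/(3364/243) = 117239/68121.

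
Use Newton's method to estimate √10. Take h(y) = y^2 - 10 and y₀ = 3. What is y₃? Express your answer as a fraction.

h'(y) = 2y.
h(3) = -1, h'(3) = 6, so y₁ = 3 - (-1)/6 = 19/6.
h(19/6) = 1/36, h'(19/6) = 19/3, so y₂ = (19/6) - (1/36)/(19/3) = 721/228.
h(721/228) = 1/51984, h'(721/228) = 721/114, so y₃ = (721/228) - (1/51984)/(721/114) = 1039681/328776.

1039681/328776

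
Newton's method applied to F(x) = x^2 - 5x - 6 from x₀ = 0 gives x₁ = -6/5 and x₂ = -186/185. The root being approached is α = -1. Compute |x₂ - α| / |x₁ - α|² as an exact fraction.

x₁ - α = -6/5 - (-1) = -6/5 + 1 = -1/5, so |x₁ - α| = 1/5.
x₂ - α = -186/185 - (-1) = -186/185 + 1 = -1/185, so |x₂ - α| = 1/185.
|x₁ - α|² = 1/25.
Ratio = (1/185) / (1/25) = 5/37.

5/37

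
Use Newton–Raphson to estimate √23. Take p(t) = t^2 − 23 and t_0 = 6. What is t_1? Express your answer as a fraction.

p'(t) = 2t.
p(6) = 13, p'(6) = 12, so t_1 = 6 − 13/12 = 59/12.

59/12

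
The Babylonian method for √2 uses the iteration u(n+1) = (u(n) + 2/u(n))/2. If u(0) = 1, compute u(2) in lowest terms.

17/12

u(1) = (1 + 2/1)/2 = 3/2.
u(2) = (3/2 + 2/(3/2))/2 = 17/12.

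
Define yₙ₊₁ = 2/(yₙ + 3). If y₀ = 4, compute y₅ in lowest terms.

y₁ = 2/(4 + 3) = 2/7.
y₂ = 2/(2/7 + 3) = 14/23.
y₃ = 2/(14/23 + 3) = 46/83.
y₄ = 2/(46/83 + 3) = 166/295.
y₅ = 2/(166/295 + 3) = 590/1051.

590/1051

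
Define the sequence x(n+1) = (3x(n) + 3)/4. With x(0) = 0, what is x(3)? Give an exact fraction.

x(1) = (3·0 + 3)/4 = 3/4.
x(2) = (3·(3/4) + 3)/4 = 21/16.
x(3) = (3·(21/16) + 3)/4 = 111/64.

111/64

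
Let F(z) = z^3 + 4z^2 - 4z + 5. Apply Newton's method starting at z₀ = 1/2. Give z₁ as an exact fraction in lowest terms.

-5

F'(z) = 3z^2 + 8z - 4.
F(1/2) = 33/8, F'(1/2) = 3/4, so z₁ = (1/2) - (33/8)/(3/4) = -5.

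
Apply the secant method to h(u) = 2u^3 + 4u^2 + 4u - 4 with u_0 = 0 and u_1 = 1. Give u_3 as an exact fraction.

28/53

h(0) = -4, h(1) = 6. u_2 = 1 - 6·(1 - 0)/(6 - (-4)) = 2/5.
h(1) = 6, h(2/5) = -204/125. u_3 = (2/5) - (-204/125)·((2/5) - 1)/((-204/125) - 6) = 28/53.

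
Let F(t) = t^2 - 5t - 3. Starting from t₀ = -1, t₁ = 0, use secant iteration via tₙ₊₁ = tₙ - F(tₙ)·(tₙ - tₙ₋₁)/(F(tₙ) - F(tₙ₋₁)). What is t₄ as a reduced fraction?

F(-1) = 3, F(0) = -3. t₂ = 0 - (-3)·(0 - (-1))/((-3) - 3) = -1/2.
F(0) = -3, F(-1/2) = -1/4. t₃ = (-1/2) - (-1/4)·((-1/2) - 0)/((-1/4) - (-3)) = -6/11.
F(-1/2) = -1/4, F(-6/11) = 3/121. t₄ = (-6/11) - (3/121)·((-6/11) - (-1/2))/((3/121) - (-1/4)) = -72/133.

-72/133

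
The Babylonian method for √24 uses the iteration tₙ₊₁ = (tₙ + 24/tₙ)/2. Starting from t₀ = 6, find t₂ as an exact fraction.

49/10

t₁ = (6 + 24/6)/2 = 5.
t₂ = (5 + 24/5)/2 = 49/10.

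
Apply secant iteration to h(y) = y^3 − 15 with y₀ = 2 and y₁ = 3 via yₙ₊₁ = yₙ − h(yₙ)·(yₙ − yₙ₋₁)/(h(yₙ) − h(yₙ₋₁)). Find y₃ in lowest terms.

h(2) = −7, h(3) = 12. y₂ = 3 − 12·(3 − 2)/(12 − (−7)) = 45/19.
h(3) = 12, h(45/19) = −11760/6859. y₃ = (45/19) − (−11760/6859)·((45/19) − 3)/((−11760/6859) − 12) = 6395/2613.

6395/2613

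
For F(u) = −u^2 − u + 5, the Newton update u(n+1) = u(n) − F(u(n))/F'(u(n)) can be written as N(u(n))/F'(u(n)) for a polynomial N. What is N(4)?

−21

F'(u) = −2u − 1.
N(u) = u·F'(u) − F(u) = u·(−2u − 1) − (−u^2 − u + 5) = −u^2 − 5.
N(4) = −21.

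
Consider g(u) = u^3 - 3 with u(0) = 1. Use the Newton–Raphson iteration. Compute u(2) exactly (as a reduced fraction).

331/225

g'(u) = 3u^2.
g(1) = -2, g'(1) = 3, so u(1) = 1 - (-2)/3 = 5/3.
g(5/3) = 44/27, g'(5/3) = 25/3, so u(2) = (5/3) - (44/27)/(25/3) = 331/225.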